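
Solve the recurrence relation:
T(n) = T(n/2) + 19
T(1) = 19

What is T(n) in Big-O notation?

Each step divides n by 2 and adds 19. After log_2(n) steps, T(n) = O(log n).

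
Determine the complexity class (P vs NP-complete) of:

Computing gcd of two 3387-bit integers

This problem is in P: the Euclidean algorithm runs in polynomial time in the bit-length.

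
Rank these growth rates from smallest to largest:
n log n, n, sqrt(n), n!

Ordered by growth rate: sqrt(n) < n < n log n < n!.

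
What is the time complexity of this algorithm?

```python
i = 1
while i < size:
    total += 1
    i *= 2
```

Time complexity: O(log n).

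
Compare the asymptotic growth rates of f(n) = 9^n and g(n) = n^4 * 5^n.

f(n) = 9^n grows faster: 9^n / (n^4 5^n) = (9/5)^n / n^4 -> infinity since 9/5 > 1.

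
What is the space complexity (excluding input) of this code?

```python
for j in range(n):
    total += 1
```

Space complexity: O(1).
Only a constant amount of auxiliary storage is used; nothing grows with n.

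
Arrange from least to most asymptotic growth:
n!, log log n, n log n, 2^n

Ordered by growth rate: log log n < n log n < 2^n < n!.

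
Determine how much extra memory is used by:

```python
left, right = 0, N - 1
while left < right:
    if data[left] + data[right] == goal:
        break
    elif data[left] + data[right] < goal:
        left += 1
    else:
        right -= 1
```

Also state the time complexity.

Space complexity: O(1).
Only a constant amount of auxiliary storage is used; nothing grows with n.
Time complexity: O(n).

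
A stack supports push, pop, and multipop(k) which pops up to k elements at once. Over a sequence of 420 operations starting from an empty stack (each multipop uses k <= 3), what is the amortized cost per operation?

Each element is pushed exactly once and popped at most once (whether by pop or as part of a multipop). So the total number of individual pops over the whole sequence is at most the number of pushes, which is at most 420. Total work <= 2 * 420, hence O(1) amortized per operation.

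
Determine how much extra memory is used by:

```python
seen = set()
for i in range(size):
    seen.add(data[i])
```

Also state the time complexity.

Space complexity: O(n).
Auxiliary storage grows linearly with the input size n in the worst case.
Time complexity: O(n).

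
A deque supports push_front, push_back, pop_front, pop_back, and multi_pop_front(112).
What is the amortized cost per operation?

Assign 2 credits to each push operation. A pop uses 1 saved credit. multi_pop_front(112) uses up to 112 saved credits from previous pushes. Credits never go negative. Amortized cost is O(1).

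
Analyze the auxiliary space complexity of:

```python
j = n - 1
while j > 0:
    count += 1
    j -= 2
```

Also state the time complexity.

Space complexity: O(1).
Only a constant amount of auxiliary storage is used; nothing grows with n.
Time complexity: O(n).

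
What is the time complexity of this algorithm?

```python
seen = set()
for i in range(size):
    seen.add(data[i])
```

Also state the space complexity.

Time complexity: O(n).
Space complexity: O(n).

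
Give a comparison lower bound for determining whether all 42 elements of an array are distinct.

In the algebraic decision-tree model, the YES region for element distinctness on 42 elements has 42! connected components (one per ordering). Ben-Or's theorem then gives a lower bound of Omega(log(n!)) = Omega(n log n).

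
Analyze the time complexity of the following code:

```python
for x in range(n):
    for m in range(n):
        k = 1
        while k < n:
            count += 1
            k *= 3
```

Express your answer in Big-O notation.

Time complexity: O(n^2 log n).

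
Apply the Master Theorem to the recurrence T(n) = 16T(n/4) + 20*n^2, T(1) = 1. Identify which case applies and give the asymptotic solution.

a=16, b=4, f(n)=20*n^2.
log_4(16) = 2, so n^(log_b(a)) = n^2.
f(n) = Theta(n^2), so Case 2 applies.
T(n) = Theta(n^2 log n).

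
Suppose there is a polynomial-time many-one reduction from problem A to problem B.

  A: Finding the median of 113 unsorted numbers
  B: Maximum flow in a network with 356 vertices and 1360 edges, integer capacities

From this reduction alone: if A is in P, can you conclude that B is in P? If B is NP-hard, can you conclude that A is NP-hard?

A poly-time reduction A <=_p B transfers tractability DOWN (B easy => A easy) and hardness UP (A hard => B hard), not the reverse.
From A in P, the reduction alone does NOT give B in P: any problem in P trivially reduces to SAT, yet SAT is not known to be in P.
From B NP-hard, the reduction alone does NOT give A NP-hard: again, easy problems reduce to hard ones.
(Here in fact A is P and B is P.)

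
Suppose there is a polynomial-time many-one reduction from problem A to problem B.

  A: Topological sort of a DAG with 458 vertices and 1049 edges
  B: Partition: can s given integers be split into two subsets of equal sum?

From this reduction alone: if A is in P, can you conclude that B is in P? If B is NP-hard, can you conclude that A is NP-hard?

A poly-time reduction A <=_p B transfers tractability DOWN (B easy => A easy) and hardness UP (A hard => B hard), not the reverse.
From A in P, the reduction alone does NOT give B in P: any problem in P trivially reduces to SAT, yet SAT is not known to be in P.
From B NP-hard, the reduction alone does NOT give A NP-hard: again, easy problems reduce to hard ones.
(Here in fact A is P and B is NP-complete.)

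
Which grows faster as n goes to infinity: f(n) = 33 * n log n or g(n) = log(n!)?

f(n) = 33 * n log n and g(n) = log(n!) are Theta of each other: Stirling: log(n!) = n log n - n + O(log n) = Theta(n log n); the constant 33 doesn't change the Theta class.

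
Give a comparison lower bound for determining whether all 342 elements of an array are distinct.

In the algebraic decision-tree model, the YES region for element distinctness on 342 elements has 342! connected components (one per ordering). Ben-Or's theorem then gives a lower bound of Omega(log(n!)) = Omega(n log n).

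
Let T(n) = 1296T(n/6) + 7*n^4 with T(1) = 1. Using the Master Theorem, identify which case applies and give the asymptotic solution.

a=1296, b=6, f(n)=7*n^4.
log_6(1296) = 4, so n^(log_b(a)) = n^4.
f(n) = Theta(n^4), so Case 2 applies.
T(n) = Theta(n^4 log n).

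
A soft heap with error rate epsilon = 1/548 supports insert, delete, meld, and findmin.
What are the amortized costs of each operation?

Soft heaps (Chazelle) allow up to an epsilon = 1/548 fraction of elements to have corrupted (raised) keys. Insert is O(log(1/epsilon)) = O(log 548) amortized -- the structure maintains heap-ordered binary trees of rank bounded by O(log(1/epsilon)). Meld concatenates root lists: O(1) amortized. Delete and findmin are O(1) amortized.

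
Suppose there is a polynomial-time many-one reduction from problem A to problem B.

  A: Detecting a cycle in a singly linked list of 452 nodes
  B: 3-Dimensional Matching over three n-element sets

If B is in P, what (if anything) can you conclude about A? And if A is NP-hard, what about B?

A poly-time reduction A <=_p B means any A-instance can be transformed to a B-instance in poly time.
If B is in P: compose the reduction with B's poly-time algorithm to solve A in poly time, so A is in P.
If A is NP-hard: every NP problem reduces to A, which reduces to B; composing reductions, every NP problem reduces to B, so B is NP-hard.
(Here in fact A is P and B is NP-complete.)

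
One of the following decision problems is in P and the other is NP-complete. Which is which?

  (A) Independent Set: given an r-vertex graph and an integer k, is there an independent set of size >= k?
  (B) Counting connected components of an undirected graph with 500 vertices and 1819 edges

(A) is NP-complete: complement of Clique (with k part of the input).
(B) is P: BFS/DFS visits each vertex and edge once: O(V+E).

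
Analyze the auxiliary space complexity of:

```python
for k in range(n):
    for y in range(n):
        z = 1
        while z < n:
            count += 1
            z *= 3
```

Space complexity: O(1).
Only a constant amount of auxiliary storage is used; nothing grows with n.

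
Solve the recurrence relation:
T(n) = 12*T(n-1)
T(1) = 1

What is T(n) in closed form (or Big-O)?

Each step multiplies by 12. T(n) = T(1)*12^(n-1) = 12^(n-1).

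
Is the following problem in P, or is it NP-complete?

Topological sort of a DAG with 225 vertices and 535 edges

This problem is in P: DFS-based topological sort runs in O(V+E).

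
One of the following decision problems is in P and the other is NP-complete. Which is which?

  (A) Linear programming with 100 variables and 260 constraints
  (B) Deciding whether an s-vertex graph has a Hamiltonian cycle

(A) is P: the ellipsoid and interior-point methods run in polynomial time.
(B) is NP-complete: one of Karp's 21 NP-complete problems.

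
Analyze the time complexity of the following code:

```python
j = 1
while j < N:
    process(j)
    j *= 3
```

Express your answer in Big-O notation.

Time complexity: O(log n).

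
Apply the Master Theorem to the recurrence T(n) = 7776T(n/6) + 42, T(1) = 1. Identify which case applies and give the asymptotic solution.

a=7776, b=6, f(n)=42.
log_6(7776) = 5 > 0.
Since f(n) = O(n^0) is polynomially smaller than n^5, Case 1 applies.
T(n) = Theta(n^5).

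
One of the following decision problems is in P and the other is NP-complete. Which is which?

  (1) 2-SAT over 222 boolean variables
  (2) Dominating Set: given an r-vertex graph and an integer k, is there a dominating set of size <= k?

(1) is P: 2-SAT is solvable in linear time via implication-graph SCCs.
(2) is NP-complete: reduces from Set Cover (with k part of the input).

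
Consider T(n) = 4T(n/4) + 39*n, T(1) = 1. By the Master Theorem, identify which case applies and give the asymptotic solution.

a=4, b=4, f(n)=39*n.
log_4(4) = 1, so n^(log_b(a)) = n.
f(n) = Theta(n), so Case 2 applies.
T(n) = Theta(n log n).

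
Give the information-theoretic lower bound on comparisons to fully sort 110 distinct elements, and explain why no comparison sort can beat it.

A comparison sort is a binary decision tree whose leaves are the 110! = 15882455415227429404253703127090772871724410234473563207581748318444567162948183030959960131517678520479243672638179990208521148623422266876757623911219200000000000000000000000000 possible output permutations. A binary tree with L leaves has height >= ceil(log_2(L)). So any comparison sort needs >= ceil(log_2(110!)) = 592 comparisons in the worst case.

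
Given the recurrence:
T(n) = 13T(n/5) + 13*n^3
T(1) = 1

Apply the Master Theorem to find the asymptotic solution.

a=13, b=5, f(n)=13*n^3. log_5(13) = 1.594 < 3. Case 3: T(n) = O(n^3).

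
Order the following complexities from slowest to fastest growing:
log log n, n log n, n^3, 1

Ordered by growth rate: 1 < log log n < n log n < n^3.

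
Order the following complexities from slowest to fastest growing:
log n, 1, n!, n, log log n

Ordered by growth rate: 1 < log log n < log n < n < n!.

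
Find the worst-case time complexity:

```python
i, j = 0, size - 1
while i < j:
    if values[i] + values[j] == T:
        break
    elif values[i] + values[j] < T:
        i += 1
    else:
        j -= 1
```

Time complexity: O(n).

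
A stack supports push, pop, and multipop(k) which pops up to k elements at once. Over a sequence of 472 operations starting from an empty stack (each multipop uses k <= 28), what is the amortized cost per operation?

Each element is pushed exactly once and popped at most once (whether by pop or as part of a multipop). So the total number of individual pops over the whole sequence is at most the number of pushes, which is at most 472. Total work <= 2 * 472, hence O(1) amortized per operation.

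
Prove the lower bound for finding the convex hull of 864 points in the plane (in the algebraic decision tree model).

Reduction from sorting: given 864 numbers x_1,...,x_{864}, map x_i to the point (x_i, x_i^2) on the parabola y = x^2. All points are on the convex hull, and walking the hull gives them in sorted x-order. Since sorting requires Omega(n log n), so does planar convex hull.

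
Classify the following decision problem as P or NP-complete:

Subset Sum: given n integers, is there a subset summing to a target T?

This problem is NP-complete: one of Karp's 21 NP-complete problems.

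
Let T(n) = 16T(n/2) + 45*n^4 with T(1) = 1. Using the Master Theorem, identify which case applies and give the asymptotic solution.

a=16, b=2, f(n)=45*n^4.
log_2(16) = 4, so n^(log_b(a)) = n^4.
f(n) = Theta(n^4), so Case 2 applies.
T(n) = Theta(n^4 log n).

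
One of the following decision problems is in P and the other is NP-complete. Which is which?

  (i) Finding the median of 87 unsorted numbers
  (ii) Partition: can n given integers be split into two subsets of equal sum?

(i) is P: linear-time selection (median-of-medians) runs in O(n).
(ii) is NP-complete: Subset Sum reduces to it (one of Karp's 21 NP-complete problems).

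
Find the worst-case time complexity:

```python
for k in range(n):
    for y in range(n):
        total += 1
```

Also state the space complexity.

Time complexity: O(n^2).
Space complexity: O(1).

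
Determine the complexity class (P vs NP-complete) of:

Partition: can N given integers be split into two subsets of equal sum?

This problem is NP-complete: Subset Sum reduces to it (one of Karp's 21 NP-complete problems).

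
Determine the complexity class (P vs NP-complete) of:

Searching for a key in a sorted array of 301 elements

This problem is in P: binary search runs in O(log n).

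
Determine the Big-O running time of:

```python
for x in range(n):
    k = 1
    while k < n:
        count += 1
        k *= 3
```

Time complexity: O(n log n).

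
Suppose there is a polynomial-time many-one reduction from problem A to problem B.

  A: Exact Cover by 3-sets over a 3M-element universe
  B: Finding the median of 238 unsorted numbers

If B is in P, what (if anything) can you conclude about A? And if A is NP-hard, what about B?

A poly-time reduction A <=_p B means any A-instance can be transformed to a B-instance in poly time.
If B is in P: compose the reduction with B's poly-time algorithm to solve A in poly time, so A is in P.
If A is NP-hard: every NP problem reduces to A, which reduces to B; composing reductions, every NP problem reduces to B, so B is NP-hard.
(Here in fact A is NP-complete and B is in P, so no such reduction is known -- its existence would imply P = NP; the analysis concerns only what the assumed reduction would or would not let you conclude.)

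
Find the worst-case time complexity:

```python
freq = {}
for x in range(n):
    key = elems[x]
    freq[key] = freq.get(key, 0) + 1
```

Time complexity: O(n).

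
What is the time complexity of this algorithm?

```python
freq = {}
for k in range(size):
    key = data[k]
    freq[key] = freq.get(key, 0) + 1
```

Time complexity: O(n).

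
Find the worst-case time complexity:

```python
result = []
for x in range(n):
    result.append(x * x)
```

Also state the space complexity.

Time complexity: O(n).
Space complexity: O(n).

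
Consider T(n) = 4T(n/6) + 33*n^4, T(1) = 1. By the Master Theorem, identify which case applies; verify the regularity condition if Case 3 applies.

a=4, b=6, f(n)=33*n^4.
log_6(4) = 0.7737 < 4.
f(n) = Omega(n^(0.7737+epsilon)) for some epsilon > 0, so Case 3 is the candidate.
Regularity: a*f(n/b) = 4*33*(n/6)^4 = (4/1296)*33*n^4 <= c*f(n) with c = 4/1296 < 1. Satisfied.
Case 3: T(n) = Theta(n^4).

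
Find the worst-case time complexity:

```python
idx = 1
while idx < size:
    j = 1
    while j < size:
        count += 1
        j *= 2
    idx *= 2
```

Time complexity: O(log^2 n).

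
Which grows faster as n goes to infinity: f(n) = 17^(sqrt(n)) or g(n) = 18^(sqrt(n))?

g(n) = 18^(sqrt(n)) grows faster: ratio is (18/17)^(sqrt(n)) -> infinity since 18/17 > 1.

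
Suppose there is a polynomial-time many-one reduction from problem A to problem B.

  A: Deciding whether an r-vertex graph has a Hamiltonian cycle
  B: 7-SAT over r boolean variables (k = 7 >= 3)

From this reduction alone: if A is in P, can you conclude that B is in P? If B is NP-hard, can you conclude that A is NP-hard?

A poly-time reduction A <=_p B transfers tractability DOWN (B easy => A easy) and hardness UP (A hard => B hard), not the reverse.
From A in P, the reduction alone does NOT give B in P: any problem in P trivially reduces to SAT, yet SAT is not known to be in P.
From B NP-hard, the reduction alone does NOT give A NP-hard: again, easy problems reduce to hard ones.
(Here in fact A is NP-complete and B is NP-complete.)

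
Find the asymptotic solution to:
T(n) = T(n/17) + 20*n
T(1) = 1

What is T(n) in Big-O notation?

Geometric series: 20*n*(1 + 1/17 + 1/17^2 + ...) = O(n). T(n) = O(n).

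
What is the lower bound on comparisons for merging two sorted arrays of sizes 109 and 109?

Adversary argument: with sizes 109 and 109 (differing by at most 1), interleave the two arrays so that every consecutive pair in the output comes from different inputs. Then each of the 217 adjacent output pairs must be directly compared, or the algorithm cannot determine their relative order. So 217 comparisons are necessary; standard merge achieves this.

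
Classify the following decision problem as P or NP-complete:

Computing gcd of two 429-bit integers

This problem is in P: the Euclidean algorithm runs in polynomial time in the bit-length.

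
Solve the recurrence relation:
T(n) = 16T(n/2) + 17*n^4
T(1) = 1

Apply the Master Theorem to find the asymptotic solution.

a=16, b=2, f(n)=17*n^4. log_2(16) = 4. Case 2: T(n) = O(n^4 log n).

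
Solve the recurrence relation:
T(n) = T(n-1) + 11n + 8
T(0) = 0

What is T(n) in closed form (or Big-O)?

Dominant term in sum is 11*sum(i, i=1..n) = 11*n*(n+1)/2 = O(n^2).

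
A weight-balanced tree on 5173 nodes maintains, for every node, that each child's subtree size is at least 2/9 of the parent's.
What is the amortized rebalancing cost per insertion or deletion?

With balance ratio 2/9, tree height is O(log_{9/2}(5173)) = O(log n). A rebalance at a node of size s costs O(s) but requires Omega(s) updates in that subtree to retrigger. Summed over the O(log n) ancestors of the touched leaf, amortized rebalancing is O(log n).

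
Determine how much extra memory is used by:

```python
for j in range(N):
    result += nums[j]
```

Space complexity: O(1).
Only a constant amount of auxiliary storage is used; nothing grows with n.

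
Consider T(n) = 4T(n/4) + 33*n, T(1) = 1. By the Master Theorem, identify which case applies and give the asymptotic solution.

a=4, b=4, f(n)=33*n.
log_4(4) = 1, so n^(log_b(a)) = n.
f(n) = Theta(n), so Case 2 applies.
T(n) = Theta(n log n).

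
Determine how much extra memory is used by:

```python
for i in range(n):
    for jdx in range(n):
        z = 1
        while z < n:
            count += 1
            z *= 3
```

Space complexity: O(1).
Only a constant amount of auxiliary storage is used; nothing grows with n.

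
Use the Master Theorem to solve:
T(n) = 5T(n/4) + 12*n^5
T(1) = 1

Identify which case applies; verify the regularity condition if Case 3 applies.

a=5, b=4, f(n)=12*n^5.
log_4(5) = 1.161 < 5.
f(n) = Omega(n^(1.161+epsilon)) for some epsilon > 0, so Case 3 is the candidate.
Regularity: a*f(n/b) = 5*12*(n/4)^5 = (5/1024)*12*n^5 <= c*f(n) with c = 5/1024 < 1. Satisfied.
Case 3: T(n) = Theta(n^5).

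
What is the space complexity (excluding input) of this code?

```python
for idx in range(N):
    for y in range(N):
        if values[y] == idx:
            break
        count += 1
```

Space complexity: O(1).
Only a constant amount of auxiliary storage is used; nothing grows with n.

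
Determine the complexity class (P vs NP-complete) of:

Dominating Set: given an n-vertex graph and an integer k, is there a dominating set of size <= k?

This problem is NP-complete: reduces from Set Cover (with k part of the input).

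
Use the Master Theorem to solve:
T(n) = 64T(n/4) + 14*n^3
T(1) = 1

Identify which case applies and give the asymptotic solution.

a=64, b=4, f(n)=14*n^3.
log_4(64) = 3, so n^(log_b(a)) = n^3.
f(n) = Theta(n^3), so Case 2 applies.
T(n) = Theta(n^3 log n).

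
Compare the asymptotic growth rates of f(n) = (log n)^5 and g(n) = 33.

f(n) = (log n)^5 grows faster: any unbounded function dominates a constant.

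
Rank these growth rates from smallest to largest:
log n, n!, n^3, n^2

Ordered by growth rate: log n < n^2 < n^3 < n!.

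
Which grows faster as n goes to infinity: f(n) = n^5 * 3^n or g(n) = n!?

g(n) = n! grows faster: by Stirling n! ~ (n/e)^n sqrt(2*pi*n); (n/e)^n eventually dominates n^5 * 3^n.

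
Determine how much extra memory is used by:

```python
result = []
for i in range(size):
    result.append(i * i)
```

Space complexity: O(n).
Auxiliary storage grows linearly with the input size n in the worst case.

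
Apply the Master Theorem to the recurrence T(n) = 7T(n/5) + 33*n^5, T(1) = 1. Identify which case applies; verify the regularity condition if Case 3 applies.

a=7, b=5, f(n)=33*n^5.
log_5(7) = 1.209 < 5.
f(n) = Omega(n^(1.209+epsilon)) for some epsilon > 0, so Case 3 is the candidate.
Regularity: a*f(n/b) = 7*33*(n/5)^5 = (7/3125)*33*n^5 <= c*f(n) with c = 7/3125 < 1. Satisfied.
Case 3: T(n) = Theta(n^5).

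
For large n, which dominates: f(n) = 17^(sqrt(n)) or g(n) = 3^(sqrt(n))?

f(n) = 17^(sqrt(n)) grows faster: ratio is (17/3)^(sqrt(n)) -> infinity since 17/3 > 1.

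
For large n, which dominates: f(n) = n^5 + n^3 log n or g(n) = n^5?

f(n) = n^5 + n^3 log n and g(n) = n^5 are Theta of each other: the lower-order n^3 log n term is o(n^5); both are Theta(n^5).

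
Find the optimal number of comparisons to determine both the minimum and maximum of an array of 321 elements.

Naive approach: 640 comparisons (320 for max + 320 for min).
Optimal: Compare elements in pairs first (floor(n/2) = 160 comparisons), then find max among winners and min among losers (160 comparisons each).
Total: ceil(3n/2) - 2 = 480 comparisons. An adversary argument shows this is also a lower bound.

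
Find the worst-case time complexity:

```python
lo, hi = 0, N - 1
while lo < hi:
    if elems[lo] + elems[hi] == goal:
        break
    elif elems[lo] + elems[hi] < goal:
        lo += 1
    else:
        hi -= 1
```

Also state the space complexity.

Time complexity: O(n).
Space complexity: O(1).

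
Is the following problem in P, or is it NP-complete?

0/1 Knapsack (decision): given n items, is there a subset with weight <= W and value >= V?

This problem is NP-complete: reduces from Subset Sum.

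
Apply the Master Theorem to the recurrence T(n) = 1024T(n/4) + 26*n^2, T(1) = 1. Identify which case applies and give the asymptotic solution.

a=1024, b=4, f(n)=26*n^2.
log_4(1024) = 5 > 2.
Since f(n) = O(n^2) is polynomially smaller than n^5, Case 1 applies.
T(n) = Theta(n^5).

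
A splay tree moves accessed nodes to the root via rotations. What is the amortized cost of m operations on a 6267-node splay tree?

Using a potential function Phi = sum of log(size of subtree) for each node, each splay operation has amortized cost O(log n) where n = 6267. Bad individual operations (O(n)) are offset by decreased potential.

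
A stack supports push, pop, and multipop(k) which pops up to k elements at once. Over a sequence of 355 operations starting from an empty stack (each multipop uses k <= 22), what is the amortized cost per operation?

Each element is pushed exactly once and popped at most once (whether by pop or as part of a multipop). So the total number of individual pops over the whole sequence is at most the number of pushes, which is at most 355. Total work <= 2 * 355, hence O(1) amortized per operation.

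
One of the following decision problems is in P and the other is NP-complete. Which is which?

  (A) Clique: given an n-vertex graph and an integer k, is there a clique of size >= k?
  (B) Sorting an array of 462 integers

(A) is NP-complete: complement of Independent Set / Vertex Cover (with k part of the input).
(B) is P: merge sort runs in O(n log n).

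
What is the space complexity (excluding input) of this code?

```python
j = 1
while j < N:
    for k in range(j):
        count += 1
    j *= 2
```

Space complexity: O(1).
Only a constant amount of auxiliary storage is used; nothing grows with n.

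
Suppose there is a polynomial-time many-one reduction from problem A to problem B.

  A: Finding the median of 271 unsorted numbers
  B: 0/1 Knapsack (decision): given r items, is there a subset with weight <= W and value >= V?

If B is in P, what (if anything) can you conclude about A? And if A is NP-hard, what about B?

A poly-time reduction A <=_p B means any A-instance can be transformed to a B-instance in poly time.
If B is in P: compose the reduction with B's poly-time algorithm to solve A in poly time, so A is in P.
If A is NP-hard: every NP problem reduces to A, which reduces to B; composing reductions, every NP problem reduces to B, so B is NP-hard.
(Here in fact A is P and B is NP-complete.)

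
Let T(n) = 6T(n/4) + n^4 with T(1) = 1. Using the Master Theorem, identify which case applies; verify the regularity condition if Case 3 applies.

a=6, b=4, f(n)=n^4.
log_4(6) = 1.292 < 4.
f(n) = Omega(n^(1.292+epsilon)) for some epsilon > 0, so Case 3 is the candidate.
Regularity: a*f(n/b) = 6*1*(n/4)^4 = (6/256)*1*n^4 <= c*f(n) with c = 6/256 < 1. Satisfied.
Case 3: T(n) = Theta(n^4).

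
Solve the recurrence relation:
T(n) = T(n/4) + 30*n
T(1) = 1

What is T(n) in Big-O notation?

Geometric series: 30*n*(1 + 1/4 + 1/4^2 + ...) = O(n). T(n) = O(n).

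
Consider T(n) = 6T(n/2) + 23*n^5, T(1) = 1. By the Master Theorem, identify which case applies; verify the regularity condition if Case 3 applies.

a=6, b=2, f(n)=23*n^5.
log_2(6) = 2.585 < 5.
f(n) = Omega(n^(2.585+epsilon)) for some epsilon > 0, so Case 3 is the candidate.
Regularity: a*f(n/b) = 6*23*(n/2)^5 = (6/32)*23*n^5 <= c*f(n) with c = 6/32 < 1. Satisfied.
Case 3: T(n) = Theta(n^5).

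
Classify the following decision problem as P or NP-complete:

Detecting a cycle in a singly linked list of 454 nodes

This problem is in P: Floyd's tortoise-and-hare runs in O(n) time, O(1) space.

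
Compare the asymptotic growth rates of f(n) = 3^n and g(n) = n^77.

f(n) = 3^n grows faster: any exponential with base > 1 dominates every polynomial.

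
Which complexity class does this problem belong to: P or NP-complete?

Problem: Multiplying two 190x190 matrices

This problem is in P: the schoolbook algorithm runs in O(n^3).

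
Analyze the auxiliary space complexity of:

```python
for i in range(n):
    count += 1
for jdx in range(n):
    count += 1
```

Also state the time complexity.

Space complexity: O(1).
Only a constant amount of auxiliary storage is used; nothing grows with n.
Time complexity: O(n).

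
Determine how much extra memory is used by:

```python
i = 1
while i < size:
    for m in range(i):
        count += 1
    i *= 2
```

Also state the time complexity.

Space complexity: O(1).
Only a constant amount of auxiliary storage is used; nothing grows with n.
Time complexity: O(n).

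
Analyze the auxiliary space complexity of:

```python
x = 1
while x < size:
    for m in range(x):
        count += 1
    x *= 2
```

Space complexity: O(1).
Only a constant amount of auxiliary storage is used; nothing grows with n.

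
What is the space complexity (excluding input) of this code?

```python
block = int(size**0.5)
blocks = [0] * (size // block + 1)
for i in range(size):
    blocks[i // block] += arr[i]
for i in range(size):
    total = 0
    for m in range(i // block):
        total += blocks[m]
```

Space complexity: O(sqrt(n)).
Storage scales with sqrt(n).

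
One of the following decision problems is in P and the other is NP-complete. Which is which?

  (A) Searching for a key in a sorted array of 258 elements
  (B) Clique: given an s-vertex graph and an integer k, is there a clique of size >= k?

(A) is P: binary search runs in O(log n).
(B) is NP-complete: complement of Independent Set / Vertex Cover (with k part of the input).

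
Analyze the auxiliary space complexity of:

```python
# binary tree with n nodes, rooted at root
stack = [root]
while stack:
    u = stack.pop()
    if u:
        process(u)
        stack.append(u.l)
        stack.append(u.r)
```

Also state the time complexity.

Space complexity: O(n).
Auxiliary storage grows linearly with the input size n in the worst case.
Time complexity: O(n).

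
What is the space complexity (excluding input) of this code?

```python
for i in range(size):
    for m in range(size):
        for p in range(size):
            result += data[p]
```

Space complexity: O(1).
Only a constant amount of auxiliary storage is used; nothing grows with n.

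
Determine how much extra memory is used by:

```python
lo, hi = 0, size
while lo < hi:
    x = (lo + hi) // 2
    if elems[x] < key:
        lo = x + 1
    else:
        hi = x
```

Space complexity: O(1).
Only a constant amount of auxiliary storage is used; nothing grows with n.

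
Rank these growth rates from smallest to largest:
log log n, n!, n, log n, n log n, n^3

Ordered by growth rate: log log n < log n < n < n log n < n^3 < n!.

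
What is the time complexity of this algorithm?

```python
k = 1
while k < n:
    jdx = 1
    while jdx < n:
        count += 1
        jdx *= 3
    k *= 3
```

Time complexity: O(log^2 n).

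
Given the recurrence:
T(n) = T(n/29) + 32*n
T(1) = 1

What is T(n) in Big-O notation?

Geometric series: 32*n*(1 + 1/29 + 1/29^2 + ...) = O(n). T(n) = O(n).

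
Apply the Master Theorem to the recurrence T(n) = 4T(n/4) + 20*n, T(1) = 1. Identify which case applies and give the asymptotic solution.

a=4, b=4, f(n)=20*n.
log_4(4) = 1, so n^(log_b(a)) = n.
f(n) = Theta(n), so Case 2 applies.
T(n) = Theta(n log n).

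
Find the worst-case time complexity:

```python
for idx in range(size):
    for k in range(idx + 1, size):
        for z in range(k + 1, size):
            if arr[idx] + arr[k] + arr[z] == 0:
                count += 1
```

Time complexity: O(n^3).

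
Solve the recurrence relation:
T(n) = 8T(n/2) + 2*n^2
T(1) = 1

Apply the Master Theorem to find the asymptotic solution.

a=8, b=2, f(n)=2*n^2. log_2(8) = 3. Case 1 of Master Theorem: T(n) = O(n^3).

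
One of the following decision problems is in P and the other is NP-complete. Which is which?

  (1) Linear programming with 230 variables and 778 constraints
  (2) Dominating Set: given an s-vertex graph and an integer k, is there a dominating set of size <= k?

(1) is P: the ellipsoid and interior-point methods run in polynomial time.
(2) is NP-complete: reduces from Set Cover (with k part of the input).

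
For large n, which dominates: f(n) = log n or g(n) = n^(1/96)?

g(n) = n^(1/96) grows faster: any positive power of n dominates log n.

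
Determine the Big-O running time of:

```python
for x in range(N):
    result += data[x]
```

Time complexity: O(n).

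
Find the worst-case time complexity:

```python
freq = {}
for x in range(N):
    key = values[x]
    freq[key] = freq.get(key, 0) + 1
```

Time complexity: O(n).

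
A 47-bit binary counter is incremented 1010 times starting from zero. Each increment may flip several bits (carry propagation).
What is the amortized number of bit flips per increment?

Bit i flips on every 2^i-th increment, so over 1010 increments bit i flips floor(1010/2^i) times. Summing over i: total flips < 2 * 1010. Amortized: < 2 = O(1) per increment.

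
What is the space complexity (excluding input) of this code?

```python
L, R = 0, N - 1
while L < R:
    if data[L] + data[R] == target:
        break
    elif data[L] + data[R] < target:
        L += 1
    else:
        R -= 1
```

Space complexity: O(1).
Only a constant amount of auxiliary storage is used; nothing grows with n.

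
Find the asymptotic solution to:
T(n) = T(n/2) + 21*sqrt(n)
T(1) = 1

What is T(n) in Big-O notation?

Each level contributes sqrt(n/2^k). Geometric series with ratio 1/sqrt(2) < 1 sums to O(sqrt(n)).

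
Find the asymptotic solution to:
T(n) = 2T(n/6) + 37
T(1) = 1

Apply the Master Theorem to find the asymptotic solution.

a=2, b=6, f(n)=37. log_6(2) = 0.3869. Case 1 of Master Theorem: T(n) = O(n^0.3869).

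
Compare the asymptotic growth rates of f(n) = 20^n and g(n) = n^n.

g(n) = n^n grows faster: n^n / 20^n = (n/20)^n -> infinity once n > 20.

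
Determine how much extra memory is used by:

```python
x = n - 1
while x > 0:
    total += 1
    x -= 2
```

Space complexity: O(1).
Only a constant amount of auxiliary storage is used; nothing grows with n.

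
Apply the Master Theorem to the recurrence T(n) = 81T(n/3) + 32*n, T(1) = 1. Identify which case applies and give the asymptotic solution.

a=81, b=3, f(n)=32*n.
log_3(81) = 4 > 1.
Since f(n) = O(n^1) is polynomially smaller than n^4, Case 1 applies.
T(n) = Theta(n^4).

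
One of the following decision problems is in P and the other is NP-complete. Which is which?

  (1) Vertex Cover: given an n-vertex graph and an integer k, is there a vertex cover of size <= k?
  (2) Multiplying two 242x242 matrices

(1) is NP-complete: one of Karp's 21 NP-complete problems (with k part of the input; for any fixed constant k it is in P).
(2) is P: the schoolbook algorithm runs in O(n^3).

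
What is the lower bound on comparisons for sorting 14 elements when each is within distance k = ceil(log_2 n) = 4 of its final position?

Partition the 14 positions into floor(n/k) blocks of k = 4 consecutive positions; any permutation within a block keeps every element within k of its final position, so there are at least (k!)^(n/k) distinguishable inputs. Lower bound: log_2((k!)^(n/k)) = (n/k) * log_2(k!) = Theta(n log k); with k = ceil(log_2 n), this is Omega(n log log n).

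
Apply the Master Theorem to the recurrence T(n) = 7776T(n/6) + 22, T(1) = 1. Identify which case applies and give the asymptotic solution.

a=7776, b=6, f(n)=22.
log_6(7776) = 5 > 0.
Since f(n) = O(n^0) is polynomially smaller than n^5, Case 1 applies.
T(n) = Theta(n^5).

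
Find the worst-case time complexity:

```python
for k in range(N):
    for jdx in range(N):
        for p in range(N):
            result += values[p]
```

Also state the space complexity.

Time complexity: O(n^3).
Space complexity: O(1).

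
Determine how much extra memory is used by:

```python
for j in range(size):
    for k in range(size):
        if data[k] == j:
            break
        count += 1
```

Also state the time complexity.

Space complexity: O(1).
Only a constant amount of auxiliary storage is used; nothing grows with n.
Time complexity: O(n^2).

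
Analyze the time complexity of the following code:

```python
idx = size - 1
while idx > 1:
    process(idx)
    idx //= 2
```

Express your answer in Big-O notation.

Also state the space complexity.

Time complexity: O(log n).
Space complexity: O(1).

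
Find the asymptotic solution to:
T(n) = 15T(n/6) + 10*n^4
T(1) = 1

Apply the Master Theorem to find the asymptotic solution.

a=15, b=6, f(n)=10*n^4. log_6(15) = 1.511 < 4. Case 3: T(n) = O(n^4).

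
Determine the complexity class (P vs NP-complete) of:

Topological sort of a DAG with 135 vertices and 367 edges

This problem is in P: DFS-based topological sort runs in O(V+E).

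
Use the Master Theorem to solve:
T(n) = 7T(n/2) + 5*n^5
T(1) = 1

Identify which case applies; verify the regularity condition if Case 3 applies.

a=7, b=2, f(n)=5*n^5.
log_2(7) = 2.807 < 5.
f(n) = Omega(n^(2.807+epsilon)) for some epsilon > 0, so Case 3 is the candidate.
Regularity: a*f(n/b) = 7*5*(n/2)^5 = (7/32)*5*n^5 <= c*f(n) with c = 7/32 < 1. Satisfied.
Case 3: T(n) = Theta(n^5).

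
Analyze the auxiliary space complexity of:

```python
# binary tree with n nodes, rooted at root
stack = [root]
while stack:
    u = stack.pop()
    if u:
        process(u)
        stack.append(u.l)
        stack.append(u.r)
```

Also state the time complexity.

Space complexity: O(n).
Auxiliary storage grows linearly with the input size n in the worst case.
Time complexity: O(n).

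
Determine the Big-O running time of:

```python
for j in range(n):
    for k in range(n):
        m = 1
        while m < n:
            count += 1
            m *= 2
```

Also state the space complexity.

Time complexity: O(n^2 log n).
Space complexity: O(1).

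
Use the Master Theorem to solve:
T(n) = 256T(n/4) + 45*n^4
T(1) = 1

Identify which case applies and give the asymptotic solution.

a=256, b=4, f(n)=45*n^4.
log_4(256) = 4, so n^(log_b(a)) = n^4.
f(n) = Theta(n^4), so Case 2 applies.
T(n) = Theta(n^4 log n).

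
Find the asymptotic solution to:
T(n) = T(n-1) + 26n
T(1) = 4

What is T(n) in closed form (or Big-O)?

Unrolling: T(n) = 4 + 26*(2 + 3 + ... + n) = 4 + 26*(n(n+1)/2 - 1) = O(n^2).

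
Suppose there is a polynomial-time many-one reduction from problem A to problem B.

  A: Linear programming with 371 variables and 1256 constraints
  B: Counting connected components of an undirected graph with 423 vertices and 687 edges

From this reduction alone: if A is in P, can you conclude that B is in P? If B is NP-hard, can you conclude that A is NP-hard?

A poly-time reduction A <=_p B transfers tractability DOWN (B easy => A easy) and hardness UP (A hard => B hard), not the reverse.
From A in P, the reduction alone does NOT give B in P: any problem in P trivially reduces to SAT, yet SAT is not known to be in P.
From B NP-hard, the reduction alone does NOT give A NP-hard: again, easy problems reduce to hard ones.
(Here in fact A is P and B is P.)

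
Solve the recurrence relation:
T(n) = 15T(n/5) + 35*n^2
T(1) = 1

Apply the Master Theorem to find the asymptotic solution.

a=15, b=5, f(n)=35*n^2. log_5(15) = 1.683 < 2. Case 3: T(n) = O(n^2).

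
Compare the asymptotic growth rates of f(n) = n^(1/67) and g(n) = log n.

f(n) = n^(1/67) grows faster: any positive power of n dominates log n.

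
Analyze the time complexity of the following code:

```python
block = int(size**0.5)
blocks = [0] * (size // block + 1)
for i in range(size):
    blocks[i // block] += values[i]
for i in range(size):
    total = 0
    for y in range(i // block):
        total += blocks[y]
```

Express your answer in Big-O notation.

Time complexity: O(n * sqrt(n)).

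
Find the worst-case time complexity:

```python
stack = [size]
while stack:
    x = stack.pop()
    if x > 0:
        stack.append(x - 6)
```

Time complexity: O(n).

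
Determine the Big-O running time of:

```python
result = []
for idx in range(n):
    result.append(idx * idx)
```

Time complexity: O(n).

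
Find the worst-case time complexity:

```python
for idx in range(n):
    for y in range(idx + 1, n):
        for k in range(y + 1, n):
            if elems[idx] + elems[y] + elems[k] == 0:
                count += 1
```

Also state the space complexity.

Time complexity: O(n^3).
Space complexity: O(1).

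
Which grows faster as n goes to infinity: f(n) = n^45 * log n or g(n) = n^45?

f(n) = n^45 * log n grows faster: extra log n factor -> infinity.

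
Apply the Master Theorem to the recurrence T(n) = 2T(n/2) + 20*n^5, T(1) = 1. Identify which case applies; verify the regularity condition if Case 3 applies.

a=2, b=2, f(n)=20*n^5.
log_2(2) = 1 < 5.
f(n) = Omega(n^(1+epsilon)) for some epsilon > 0, so Case 3 is the candidate.
Regularity: a*f(n/b) = 2*20*(n/2)^5 = (2/32)*20*n^5 <= c*f(n) with c = 2/32 < 1. Satisfied.
Case 3: T(n) = Theta(n^5).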